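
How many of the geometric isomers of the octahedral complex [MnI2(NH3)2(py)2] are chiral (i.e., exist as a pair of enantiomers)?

The six octahedral sites form three mutually perpendicular trans pairs.
There are 5 geometric isomers: I trans, NH3 trans, py trans; I trans, NH3 cis, py cis; I cis, NH3 cis, py trans; I cis, NH3 cis, py cis (chiral); I cis, NH3 trans, py cis.
One of these lacks any improper symmetry element and so occurs as an enantiomeric pair, giving 5 + 1 = 6 stereoisomers in total.

1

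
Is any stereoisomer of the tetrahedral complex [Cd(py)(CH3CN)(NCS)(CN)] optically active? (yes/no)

yes

In a tetrahedral complex all four positions are equivalent and every pair of ligands is adjacent — there is no cis/trans distinction.
Only one geometric arrangement is possible; it has no improper symmetry element, so it exists as a pair of enantiomers (2 stereoisomers).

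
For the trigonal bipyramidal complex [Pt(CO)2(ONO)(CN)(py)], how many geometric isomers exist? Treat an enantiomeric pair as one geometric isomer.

7

A trigonal bipyramid has two axial and three equatorial sites, which are chemically inequivalent.
Placing the ligands in turn and identifying arrangements related by rotation or reflection leaves 7 distinct geometric isomers.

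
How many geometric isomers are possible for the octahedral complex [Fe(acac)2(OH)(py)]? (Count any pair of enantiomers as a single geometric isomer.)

Each acac is bidentate and must span two cis positions.
There are 2 geometric isomers: OH and py mutually cis (chiral); OH and py mutually trans.

2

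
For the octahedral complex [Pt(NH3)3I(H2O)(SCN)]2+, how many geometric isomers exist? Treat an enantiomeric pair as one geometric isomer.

In an octahedral complex each vertex has one trans partner and four cis neighbours.
There are 4 geometric isomers: NH3 mer (3 arrangements); NH3 fac (chiral).

4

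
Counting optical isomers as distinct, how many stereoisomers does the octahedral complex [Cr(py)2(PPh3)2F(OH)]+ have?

An octahedron has six vertices in three trans pairs; every non-trans pair is cis.
There are 6 geometric isomers: py trans, PPh3 trans; py cis, PPh3 cis (3 arrangements, 2 chiral); py trans, PPh3 cis; py cis, PPh3 trans.
Of these, 2 lack any improper symmetry element and so occur as enantiomeric pairs, giving 6 + 2 = 8 stereoisomers in total.

8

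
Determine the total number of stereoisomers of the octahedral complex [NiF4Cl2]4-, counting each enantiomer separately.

2

Working through the distinct placements yields 2 geometric isomers: Cl trans; Cl cis.
Each arrangement has an internal mirror plane or centre of symmetry, so none is chiral.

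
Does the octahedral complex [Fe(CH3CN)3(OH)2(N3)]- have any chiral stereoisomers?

no

The six octahedral sites form three mutually perpendicular trans pairs.
There are 3 geometric isomers: CH3CN mer, OH trans; CH3CN mer, OH cis; CH3CN fac, OH cis.
Each arrangement has an internal mirror plane or centre of symmetry, so none is chiral.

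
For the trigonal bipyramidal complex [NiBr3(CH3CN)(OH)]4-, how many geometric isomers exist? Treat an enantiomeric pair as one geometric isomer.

The distinct arrangements are (4 in all): CH3CN equatorial, OH equatorial; CH3CN axial, OH equatorial; CH3CN equatorial, OH axial; CH3CN axial, OH axial.

4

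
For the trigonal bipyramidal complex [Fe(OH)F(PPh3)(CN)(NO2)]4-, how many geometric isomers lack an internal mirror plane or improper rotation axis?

10

In a trigonal bipyramid the two axial positions differ from the three equatorial ones.
Placing the ligands in turn and identifying arrangements related by rotation or reflection leaves 10 distinct geometric isomers.
Of these, 10 lack any improper symmetry element and so occur as enantiomeric pairs, giving 10 + 10 = 20 stereoisomers in total.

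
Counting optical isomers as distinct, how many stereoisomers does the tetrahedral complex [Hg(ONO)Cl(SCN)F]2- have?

2

All four vertices of a tetrahedron are equivalent and mutually adjacent, so cis/trans isomerism cannot arise.
Only one geometric arrangement is possible; it has no improper symmetry element, so it exists as a pair of enantiomers (2 stereoisomers).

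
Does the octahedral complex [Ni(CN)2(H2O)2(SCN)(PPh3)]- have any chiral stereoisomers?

The six octahedral sites form three mutually perpendicular trans pairs.
Systematic placement gives 6 geometric isomers: CN trans, H2O trans; CN trans, H2O cis; CN cis, H2O cis (3 arrangements, 2 chiral); CN cis, H2O trans.
Of these, 2 lack any improper symmetry element and so occur as enantiomeric pairs, giving 6 + 2 = 8 stereoisomers in total.

yes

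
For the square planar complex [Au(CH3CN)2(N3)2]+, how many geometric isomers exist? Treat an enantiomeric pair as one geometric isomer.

2

A square has two trans pairs of vertices; adjacent vertices are cis.
The distinct arrangements are (2 in all): CH3CN cis; CH3CN trans.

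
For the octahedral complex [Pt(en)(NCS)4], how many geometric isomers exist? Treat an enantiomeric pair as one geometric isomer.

1

An octahedron has six vertices in three trans pairs; every non-trans pair is cis.
Each en is bidentate and must span two cis positions.
Only one geometric arrangement is possible.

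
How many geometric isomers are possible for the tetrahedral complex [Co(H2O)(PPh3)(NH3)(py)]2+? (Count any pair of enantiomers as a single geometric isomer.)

Only one geometric arrangement is possible; it has no improper symmetry element, so it exists as a pair of enantiomers (2 stereoisomers).

1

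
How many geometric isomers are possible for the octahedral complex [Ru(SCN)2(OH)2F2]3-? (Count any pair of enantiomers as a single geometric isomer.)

5

Systematic placement gives 5 geometric isomers: SCN trans, OH trans, F trans; SCN cis, OH cis, F trans; SCN trans, OH cis, F cis; SCN cis, OH cis, F cis (chiral); SCN cis, OH trans, F cis.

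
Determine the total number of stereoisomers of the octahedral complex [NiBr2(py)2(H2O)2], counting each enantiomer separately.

The six octahedral sites form three mutually perpendicular trans pairs.
Systematic placement gives 5 geometric isomers: Br trans, py trans, H2O trans; Br trans, py cis, H2O cis; Br cis, py trans, H2O cis; Br cis, py cis, H2O cis (chiral); Br cis, py cis, H2O trans.
One of these lacks any improper symmetry element and so occurs as an enantiomeric pair, giving 5 + 1 = 6 stereoisomers in total.

6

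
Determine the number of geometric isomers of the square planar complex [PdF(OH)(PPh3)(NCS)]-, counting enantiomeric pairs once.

3

The distinct arrangements are (3 in all): (F/OH trans, NCS/PPh3 trans); (F/PPh3 trans, NCS/OH trans); (F/NCS trans, OH/PPh3 trans).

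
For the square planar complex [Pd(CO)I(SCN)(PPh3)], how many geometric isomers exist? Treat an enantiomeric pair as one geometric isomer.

In a square planar complex each vertex has one trans partner and two cis neighbours.
There are 3 geometric isomers: (CO/PPh3 trans, I/SCN trans); (CO/SCN trans, I/PPh3 trans); (CO/I trans, PPh3/SCN trans).

3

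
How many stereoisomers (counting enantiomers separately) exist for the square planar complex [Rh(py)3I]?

1

In a square planar complex each vertex has one trans partner and two cis neighbours.
Only one geometric arrangement is possible.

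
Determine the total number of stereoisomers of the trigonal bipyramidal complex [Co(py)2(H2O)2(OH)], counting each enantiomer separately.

6

In a trigonal bipyramid the two axial positions differ from the three equatorial ones.
Placing the ligands in turn and identifying arrangements related by rotation or reflection leaves 5 distinct geometric isomers.
One of these lacks any improper symmetry element and so occurs as an enantiomeric pair, giving 5 + 1 = 6 stereoisomers in total.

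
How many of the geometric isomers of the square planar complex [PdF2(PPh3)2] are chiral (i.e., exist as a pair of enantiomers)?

In a square planar complex each vertex has one trans partner and two cis neighbours.
The distinct arrangements are (2 in all): F cis; F trans.
Each arrangement has an internal mirror plane or centre of symmetry, so none is chiral.

0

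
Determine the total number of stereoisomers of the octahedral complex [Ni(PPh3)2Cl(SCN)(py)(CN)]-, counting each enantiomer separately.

An octahedron has six vertices in three trans pairs; every non-trans pair is cis.
Systematic enumeration (placing each ligand type in turn and discarding arrangements equivalent by rotation or reflection) gives 9 geometric isomers.
Of these, 6 lack any improper symmetry element and so occur as enantiomeric pairs, giving 9 + 6 = 15 stereoisomers in total.

15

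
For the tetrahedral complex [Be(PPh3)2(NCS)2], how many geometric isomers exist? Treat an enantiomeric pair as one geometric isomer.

1

All four vertices of a tetrahedron are equivalent and mutually adjacent, so cis/trans isomerism cannot arise.
Only one geometric arrangement is possible.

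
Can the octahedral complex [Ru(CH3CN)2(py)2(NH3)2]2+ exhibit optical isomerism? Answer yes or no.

yes

There are 5 geometric isomers: CH3CN trans, py trans, NH3 trans; CH3CN trans, py cis, NH3 cis; CH3CN cis, py trans, NH3 cis; CH3CN cis, py cis, NH3 cis (chiral); CH3CN cis, py cis, NH3 trans.
One of these lacks any improper symmetry element and so occurs as an enantiomeric pair, giving 5 + 1 = 6 stereoisomers in total.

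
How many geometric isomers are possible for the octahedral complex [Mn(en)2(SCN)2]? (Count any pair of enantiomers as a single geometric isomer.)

2

The six octahedral sites form three mutually perpendicular trans pairs.
Each en is bidentate and must span two cis positions.
Systematic placement gives 2 geometric isomers: SCN trans; SCN cis (chiral).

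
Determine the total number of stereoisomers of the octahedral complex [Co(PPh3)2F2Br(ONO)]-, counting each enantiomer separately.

8

The six octahedral sites form three mutually perpendicular trans pairs.
Working through the distinct placements yields 6 geometric isomers: PPh3 trans, F cis; PPh3 cis, F cis (3 arrangements, 2 chiral); PPh3 trans, F trans; PPh3 cis, F trans.
Of these, 2 lack any improper symmetry element and so occur as enantiomeric pairs, giving 6 + 2 = 8 stereoisomers in total.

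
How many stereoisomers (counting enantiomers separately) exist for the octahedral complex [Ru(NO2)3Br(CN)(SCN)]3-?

5

In an octahedral complex each vertex has one trans partner and four cis neighbours.
The distinct arrangements are (4 in all): NO2 mer (3 arrangements); NO2 fac (chiral).
One of these lacks any improper symmetry element and so occurs as an enantiomeric pair, giving 4 + 1 = 5 stereoisomers in total.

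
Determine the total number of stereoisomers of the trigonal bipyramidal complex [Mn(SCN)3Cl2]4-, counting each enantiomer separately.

3

The distinct arrangements are (3 in all): Cl both axial; Cl one axial, one equatorial; Cl both equatorial.
Each arrangement has an internal mirror plane or centre of symmetry, so none is chiral.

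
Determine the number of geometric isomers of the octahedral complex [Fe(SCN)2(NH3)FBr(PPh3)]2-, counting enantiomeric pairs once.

In an octahedral complex each vertex has one trans partner and four cis neighbours.
Systematic enumeration (placing each ligand type in turn and discarding arrangements equivalent by rotation or reflection) gives 9 geometric isomers.

9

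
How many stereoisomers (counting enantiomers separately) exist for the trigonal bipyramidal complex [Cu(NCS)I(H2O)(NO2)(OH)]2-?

20

Systematic enumeration (placing each ligand type in turn and discarding arrangements equivalent by rotation or reflection) gives 10 geometric isomers.
Of these, 10 lack any improper symmetry element and so occur as enantiomeric pairs, giving 10 + 10 = 20 stereoisomers in total.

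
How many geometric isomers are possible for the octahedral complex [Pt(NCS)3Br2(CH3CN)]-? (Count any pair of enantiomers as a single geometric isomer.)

3

In an octahedral complex each vertex has one trans partner and four cis neighbours.
Systematic placement gives 3 geometric isomers: NCS mer, Br trans; NCS mer, Br cis; NCS fac, Br cis.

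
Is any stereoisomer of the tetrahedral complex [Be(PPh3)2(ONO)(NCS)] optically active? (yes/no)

In a tetrahedral complex all four positions are equivalent and every pair of ligands is adjacent — there is no cis/trans distinction.
Only one geometric arrangement is possible.

no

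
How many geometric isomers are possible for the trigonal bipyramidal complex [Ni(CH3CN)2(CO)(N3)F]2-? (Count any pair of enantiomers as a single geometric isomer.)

7

Placing the ligands in turn and identifying arrangements related by rotation or reflection leaves 7 distinct geometric isomers.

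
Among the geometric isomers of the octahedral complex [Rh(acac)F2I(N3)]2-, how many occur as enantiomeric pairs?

2

An octahedron has six vertices in three trans pairs; every non-trans pair is cis.
Each acac is bidentate and must span two cis positions.
The distinct arrangements are (4 in all): F trans; F cis (3 arrangements, 2 chiral).
Of these, 2 lack any improper symmetry element and so occur as enantiomeric pairs, giving 4 + 2 = 6 stereoisomers in total.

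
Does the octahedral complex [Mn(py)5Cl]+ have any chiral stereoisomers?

no

The six octahedral sites form three mutually perpendicular trans pairs.
Only one geometric arrangement is possible.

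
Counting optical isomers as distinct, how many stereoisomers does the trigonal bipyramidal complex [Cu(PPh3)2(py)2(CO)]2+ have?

6

Placing the ligands in turn and identifying arrangements related by rotation or reflection leaves 5 distinct geometric isomers.
One of these lacks any improper symmetry element and so occurs as an enantiomeric pair, giving 5 + 1 = 6 stereoisomers in total.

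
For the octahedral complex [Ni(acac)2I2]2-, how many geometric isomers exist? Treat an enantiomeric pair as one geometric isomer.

2

Each acac is bidentate and must span two cis positions.
There are 2 geometric isomers: I trans; I cis (chiral).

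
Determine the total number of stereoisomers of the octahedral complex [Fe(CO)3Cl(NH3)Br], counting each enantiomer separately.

5

The six octahedral sites form three mutually perpendicular trans pairs.
Systematic placement gives 4 geometric isomers: CO mer (3 arrangements); CO fac (chiral).
One of these lacks any improper symmetry element and so occurs as an enantiomeric pair, giving 4 + 1 = 5 stereoisomers in total.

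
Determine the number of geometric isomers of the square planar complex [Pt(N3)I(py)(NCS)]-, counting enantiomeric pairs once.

Systematic placement gives 3 geometric isomers: (I/NCS trans, N3/py trans); (I/py trans, N3/NCS trans); (I/N3 trans, NCS/py trans).

3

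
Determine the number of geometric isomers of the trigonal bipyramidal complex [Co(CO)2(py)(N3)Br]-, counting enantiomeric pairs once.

7

A trigonal bipyramid has two axial and three equatorial sites, which are chemically inequivalent.
Exhaustive case analysis gives 7 geometric isomers.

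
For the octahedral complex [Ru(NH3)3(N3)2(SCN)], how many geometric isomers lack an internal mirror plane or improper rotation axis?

An octahedron has six vertices in three trans pairs; every non-trans pair is cis.
There are 3 geometric isomers: NH3 mer, N3 trans; NH3 fac, N3 cis; NH3 mer, N3 cis.
Each arrangement has an internal mirror plane or centre of symmetry, so none is chiral.

0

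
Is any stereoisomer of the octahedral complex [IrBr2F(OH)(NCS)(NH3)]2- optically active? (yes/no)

yes

Placing the ligands in turn and identifying arrangements related by rotation or reflection leaves 9 distinct geometric isomers.
Of these, 6 lack any improper symmetry element and so occur as enantiomeric pairs, giving 9 + 6 = 15 stereoisomers in total.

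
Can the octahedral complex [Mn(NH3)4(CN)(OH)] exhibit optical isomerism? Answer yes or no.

no

Systematic placement gives 2 geometric isomers: CN and OH mutually cis; CN and OH mutually trans.
Each arrangement has an internal mirror plane or centre of symmetry, so none is chiral.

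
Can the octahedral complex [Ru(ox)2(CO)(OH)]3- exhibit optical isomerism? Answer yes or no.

In an octahedral complex each vertex has one trans partner and four cis neighbours.
Each ox is bidentate and must span two cis positions.
There are 2 geometric isomers: CO and OH mutually trans; CO and OH mutually cis (chiral).
One of these lacks any improper symmetry element and so occurs as an enantiomeric pair, giving 2 + 1 = 3 stereoisomers in total.

yes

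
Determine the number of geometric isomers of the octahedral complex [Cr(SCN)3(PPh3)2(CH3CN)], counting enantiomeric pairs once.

Working through the distinct placements yields 3 geometric isomers: SCN mer, PPh3 cis; SCN mer, PPh3 trans; SCN fac, PPh3 cis.

3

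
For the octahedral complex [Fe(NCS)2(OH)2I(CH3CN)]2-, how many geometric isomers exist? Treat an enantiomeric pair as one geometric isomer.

6

The six octahedral sites form three mutually perpendicular trans pairs.
Systematic placement gives 6 geometric isomers: NCS trans, OH trans; NCS cis, OH cis (3 arrangements, 2 chiral); NCS cis, OH trans; NCS trans, OH cis.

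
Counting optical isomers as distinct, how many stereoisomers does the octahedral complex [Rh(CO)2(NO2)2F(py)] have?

An octahedron has six vertices in three trans pairs; every non-trans pair is cis.
The distinct arrangements are (6 in all): CO trans, NO2 cis; CO trans, NO2 trans; CO cis, NO2 cis (3 arrangements, 2 chiral); CO cis, NO2 trans.
Of these, 2 lack any improper symmetry element and so occur as enantiomeric pairs, giving 6 + 2 = 8 stereoisomers in total.

8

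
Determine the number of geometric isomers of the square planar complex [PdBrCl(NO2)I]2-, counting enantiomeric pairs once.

3

In a square planar complex each vertex has one trans partner and two cis neighbours.
Systematic placement gives 3 geometric isomers: (Br/I trans, Cl/NO2 trans); (Br/NO2 trans, Cl/I trans); (Br/Cl trans, I/NO2 trans).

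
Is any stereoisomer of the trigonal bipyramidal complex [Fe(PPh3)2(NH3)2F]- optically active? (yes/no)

yes

A trigonal bipyramid has two axial and three equatorial sites, which are chemically inequivalent.
Placing the ligands in turn and identifying arrangements related by rotation or reflection leaves 5 distinct geometric isomers.
One of these lacks any improper symmetry element and so occurs as an enantiomeric pair, giving 5 + 1 = 6 stereoisomers in total.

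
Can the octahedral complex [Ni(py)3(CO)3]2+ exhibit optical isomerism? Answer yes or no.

Working through the distinct placements yields 2 geometric isomers: py mer; py fac.
Each arrangement has an internal mirror plane or centre of symmetry, so none is chiral.

no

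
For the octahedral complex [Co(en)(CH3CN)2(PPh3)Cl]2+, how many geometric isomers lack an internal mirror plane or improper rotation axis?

2

An octahedron has six vertices in three trans pairs; every non-trans pair is cis.
Each en is bidentate and must span two cis positions.
There are 4 geometric isomers: CH3CN trans; CH3CN cis (3 arrangements, 2 chiral).
Of these, 2 lack any improper symmetry element and so occur as enantiomeric pairs, giving 4 + 2 = 6 stereoisomers in total.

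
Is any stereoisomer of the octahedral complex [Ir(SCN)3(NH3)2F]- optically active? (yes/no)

no

In an octahedral complex each vertex has one trans partner and four cis neighbours.
The distinct arrangements are (3 in all): SCN mer, NH3 cis; SCN mer, NH3 trans; SCN fac, NH3 cis.
Each arrangement has an internal mirror plane or centre of symmetry, so none is chiral.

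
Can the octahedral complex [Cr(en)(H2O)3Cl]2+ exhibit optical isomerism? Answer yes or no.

An octahedron has six vertices in three trans pairs; every non-trans pair is cis.
Each en is bidentate and must span two cis positions.
Working through the distinct placements yields 2 geometric isomers: H2O fac; H2O mer.
Each arrangement has an internal mirror plane or centre of symmetry, so none is chiral.

no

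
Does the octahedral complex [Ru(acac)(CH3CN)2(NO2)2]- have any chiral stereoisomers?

The six octahedral sites form three mutually perpendicular trans pairs.
Each acac is bidentate and must span two cis positions.
There are 3 geometric isomers: CH3CN trans, NO2 cis; CH3CN cis, NO2 cis (chiral); CH3CN cis, NO2 trans.
One of these lacks any improper symmetry element and so occurs as an enantiomeric pair, giving 3 + 1 = 4 stereoisomers in total.

yes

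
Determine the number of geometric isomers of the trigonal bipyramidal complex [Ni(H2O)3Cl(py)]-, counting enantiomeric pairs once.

A trigonal bipyramid has two axial and three equatorial sites, which are chemically inequivalent.
Systematic placement gives 4 geometric isomers: Cl axial, py equatorial; Cl axial, py axial; Cl equatorial, py equatorial; Cl equatorial, py axial.

4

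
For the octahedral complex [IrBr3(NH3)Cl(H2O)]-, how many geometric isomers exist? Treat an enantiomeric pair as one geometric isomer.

4

In an octahedral complex each vertex has one trans partner and four cis neighbours.
Working through the distinct placements yields 4 geometric isomers: Br mer (3 arrangements); Br fac (chiral).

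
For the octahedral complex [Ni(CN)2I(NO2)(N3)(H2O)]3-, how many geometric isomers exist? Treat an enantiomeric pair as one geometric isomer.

9

Exhaustive case analysis gives 9 geometric isomers.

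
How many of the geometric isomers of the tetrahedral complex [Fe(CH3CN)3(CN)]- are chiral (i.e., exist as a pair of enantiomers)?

In a tetrahedral complex all four positions are equivalent and every pair of ligands is adjacent — there is no cis/trans distinction.
Only one geometric arrangement is possible.

0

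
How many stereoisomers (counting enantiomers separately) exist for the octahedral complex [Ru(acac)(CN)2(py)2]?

Each acac is bidentate and must span two cis positions.
The distinct arrangements are (3 in all): CN trans, py cis; CN cis, py trans; CN cis, py cis (chiral).
One of these lacks any improper symmetry element and so occurs as an enantiomeric pair, giving 3 + 1 = 4 stereoisomers in total.

4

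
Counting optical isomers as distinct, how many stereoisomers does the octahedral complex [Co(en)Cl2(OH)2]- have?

4

The six octahedral sites form three mutually perpendicular trans pairs.
Each en is bidentate and must span two cis positions.
Systematic placement gives 3 geometric isomers: Cl trans, OH cis; Cl cis, OH cis (chiral); Cl cis, OH trans.
One of these lacks any improper symmetry element and so occurs as an enantiomeric pair, giving 3 + 1 = 4 stereoisomers in total.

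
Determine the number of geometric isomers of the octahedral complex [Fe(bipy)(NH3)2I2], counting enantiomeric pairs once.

Each bipy is bidentate and must span two cis positions.
The distinct arrangements are (3 in all): NH3 cis, I trans; NH3 cis, I cis (chiral); NH3 trans, I cis.

3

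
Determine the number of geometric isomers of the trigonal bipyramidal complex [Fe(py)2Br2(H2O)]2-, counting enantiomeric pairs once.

In a trigonal bipyramid the two axial positions differ from the three equatorial ones.
Systematic enumeration (placing each ligand type in turn and discarding arrangements equivalent by rotation or reflection) gives 5 geometric isomers.

5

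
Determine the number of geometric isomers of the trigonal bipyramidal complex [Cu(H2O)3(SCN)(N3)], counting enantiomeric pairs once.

Working through the distinct placements yields 4 geometric isomers: SCN equatorial, N3 equatorial; SCN equatorial, N3 axial; SCN axial, N3 equatorial; SCN axial, N3 axial.

4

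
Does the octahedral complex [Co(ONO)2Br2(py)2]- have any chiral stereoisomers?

The six octahedral sites form three mutually perpendicular trans pairs.
Working through the distinct placements yields 5 geometric isomers: ONO trans, Br trans, py trans; ONO cis, Br trans, py cis; ONO cis, Br cis, py trans; ONO cis, Br cis, py cis (chiral); ONO trans, Br cis, py cis.
One of these lacks any improper symmetry element and so occurs as an enantiomeric pair, giving 5 + 1 = 6 stereoisomers in total.

yes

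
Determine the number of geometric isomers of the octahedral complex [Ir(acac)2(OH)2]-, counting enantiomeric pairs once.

In an octahedral complex each vertex has one trans partner and four cis neighbours.
Each acac is bidentate and must span two cis positions.
The distinct arrangements are (2 in all): OH trans; OH cis (chiral).

2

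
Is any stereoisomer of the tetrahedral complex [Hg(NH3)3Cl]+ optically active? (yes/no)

no

Only one geometric arrangement is possible.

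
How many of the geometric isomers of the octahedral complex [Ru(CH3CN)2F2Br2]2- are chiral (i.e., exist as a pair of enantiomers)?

1

An octahedron has six vertices in three trans pairs; every non-trans pair is cis.
There are 5 geometric isomers: CH3CN trans, F trans, Br trans; CH3CN cis, F cis, Br trans; CH3CN cis, F trans, Br cis; CH3CN cis, F cis, Br cis (chiral); CH3CN trans, F cis, Br cis.
One of these lacks any improper symmetry element and so occurs as an enantiomeric pair, giving 5 + 1 = 6 stereoisomers in total.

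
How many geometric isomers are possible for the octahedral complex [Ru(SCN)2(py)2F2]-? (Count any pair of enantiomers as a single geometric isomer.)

The six octahedral sites form three mutually perpendicular trans pairs.
The distinct arrangements are (5 in all): SCN trans, py trans, F trans; SCN cis, py cis, F trans; SCN cis, py trans, F cis; SCN cis, py cis, F cis (chiral); SCN trans, py cis, F cis.

5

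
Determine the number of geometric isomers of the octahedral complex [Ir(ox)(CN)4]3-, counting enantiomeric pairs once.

1

In an octahedral complex each vertex has one trans partner and four cis neighbours.
Each ox is bidentate and must span two cis positions.
Only one geometric arrangement is possible.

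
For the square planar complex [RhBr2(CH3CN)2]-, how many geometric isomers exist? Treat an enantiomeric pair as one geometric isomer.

Working through the distinct placements yields 2 geometric isomers: Br cis; Br trans.

2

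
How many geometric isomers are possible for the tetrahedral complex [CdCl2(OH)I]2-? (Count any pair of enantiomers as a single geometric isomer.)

1

All four vertices of a tetrahedron are equivalent and mutually adjacent, so cis/trans isomerism cannot arise.
Only one geometric arrangement is possible.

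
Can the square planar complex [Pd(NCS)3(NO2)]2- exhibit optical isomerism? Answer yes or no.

no

In a square planar complex each vertex has one trans partner and two cis neighbours.
Only one geometric arrangement is possible.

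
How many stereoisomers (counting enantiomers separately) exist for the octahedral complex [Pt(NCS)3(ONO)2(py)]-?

Systematic placement gives 3 geometric isomers: NCS mer, ONO cis; NCS mer, ONO trans; NCS fac, ONO cis.
Each arrangement has an internal mirror plane or centre of symmetry, so none is chiral.

3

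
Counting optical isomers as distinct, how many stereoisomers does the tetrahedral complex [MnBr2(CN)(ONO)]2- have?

Only one geometric arrangement is possible.

1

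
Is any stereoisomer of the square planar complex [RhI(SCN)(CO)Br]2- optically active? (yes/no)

A square has two trans pairs of vertices; adjacent vertices are cis.
Systematic placement gives 3 geometric isomers: (Br/I trans, CO/SCN trans); (Br/SCN trans, CO/I trans); (Br/CO trans, I/SCN trans).
Each arrangement has an internal mirror plane or centre of symmetry, so none is chiral.

no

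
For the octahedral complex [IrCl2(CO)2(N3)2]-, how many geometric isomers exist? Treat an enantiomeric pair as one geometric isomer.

The six octahedral sites form three mutually perpendicular trans pairs.
Working through the distinct placements yields 5 geometric isomers: Cl trans, CO trans, N3 trans; Cl cis, CO trans, N3 cis; Cl cis, CO cis, N3 trans; Cl cis, CO cis, N3 cis (chiral); Cl trans, CO cis, N3 cis.

5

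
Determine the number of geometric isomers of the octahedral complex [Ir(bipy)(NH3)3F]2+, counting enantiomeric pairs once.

In an octahedral complex each vertex has one trans partner and four cis neighbours.
Each bipy is bidentate and must span two cis positions.
There are 2 geometric isomers: NH3 fac; NH3 mer.

2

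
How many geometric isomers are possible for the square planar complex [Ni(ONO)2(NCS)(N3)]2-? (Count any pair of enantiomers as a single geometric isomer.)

A square has two trans pairs of vertices; adjacent vertices are cis.
Working through the distinct placements yields 2 geometric isomers: ONO cis; ONO trans.

2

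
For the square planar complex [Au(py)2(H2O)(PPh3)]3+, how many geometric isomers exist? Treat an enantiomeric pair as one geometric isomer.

In a square planar complex each vertex has one trans partner and two cis neighbours.
The distinct arrangements are (2 in all): py cis; py trans.

2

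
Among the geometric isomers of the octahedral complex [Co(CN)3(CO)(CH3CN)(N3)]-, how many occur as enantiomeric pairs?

1

In an octahedral complex each vertex has one trans partner and four cis neighbours.
Working through the distinct placements yields 4 geometric isomers: CN mer (3 arrangements); CN fac (chiral).
One of these lacks any improper symmetry element and so occurs as an enantiomeric pair, giving 4 + 1 = 5 stereoisomers in total.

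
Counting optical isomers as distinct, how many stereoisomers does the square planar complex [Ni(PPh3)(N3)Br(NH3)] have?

In a square planar complex each vertex has one trans partner and two cis neighbours.
There are 3 geometric isomers: (Br/NH3 trans, N3/PPh3 trans); (Br/PPh3 trans, N3/NH3 trans); (Br/N3 trans, NH3/PPh3 trans).
Each arrangement has an internal mirror plane or centre of symmetry, so none is chiral.

3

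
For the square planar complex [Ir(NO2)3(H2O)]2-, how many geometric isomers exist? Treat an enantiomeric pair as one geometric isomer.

1

In a square planar complex each vertex has one trans partner and two cis neighbours.
Only one geometric arrangement is possible.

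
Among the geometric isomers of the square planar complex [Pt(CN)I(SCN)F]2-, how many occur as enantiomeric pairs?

0

A square has two trans pairs of vertices; adjacent vertices are cis.
Working through the distinct placements yields 3 geometric isomers: (CN/I trans, F/SCN trans); (CN/SCN trans, F/I trans); (CN/F trans, I/SCN trans).
Each arrangement has an internal mirror plane or centre of symmetry, so none is chiral.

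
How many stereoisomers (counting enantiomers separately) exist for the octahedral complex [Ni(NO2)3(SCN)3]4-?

The six octahedral sites form three mutually perpendicular trans pairs.
There are 2 geometric isomers: NO2 mer; NO2 fac.
Each arrangement has an internal mirror plane or centre of symmetry, so none is chiral.

2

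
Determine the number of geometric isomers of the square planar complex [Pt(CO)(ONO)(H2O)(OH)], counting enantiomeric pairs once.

3

A square has two trans pairs of vertices; adjacent vertices are cis.
Systematic placement gives 3 geometric isomers: (CO/OH trans, H2O/ONO trans); (CO/ONO trans, H2O/OH trans); (CO/H2O trans, OH/ONO trans).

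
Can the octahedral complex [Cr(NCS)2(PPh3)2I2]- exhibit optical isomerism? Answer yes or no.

An octahedron has six vertices in three trans pairs; every non-trans pair is cis.
The distinct arrangements are (5 in all): NCS trans, PPh3 trans, I trans; NCS cis, PPh3 cis, I trans; NCS cis, PPh3 trans, I cis; NCS cis, PPh3 cis, I cis (chiral); NCS trans, PPh3 cis, I cis.
One of these lacks any improper symmetry element and so occurs as an enantiomeric pair, giving 5 + 1 = 6 stereoisomers in total.

yes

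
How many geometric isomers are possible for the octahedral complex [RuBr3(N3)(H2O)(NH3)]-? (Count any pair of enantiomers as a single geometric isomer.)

4

Working through the distinct placements yields 4 geometric isomers: Br mer (3 arrangements); Br fac (chiral).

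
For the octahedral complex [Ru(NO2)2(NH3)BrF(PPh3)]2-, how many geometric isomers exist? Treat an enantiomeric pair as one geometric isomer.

In an octahedral complex each vertex has one trans partner and four cis neighbours.
Placing the ligands in turn and identifying arrangements related by rotation or reflection leaves 9 distinct geometric isomers.

9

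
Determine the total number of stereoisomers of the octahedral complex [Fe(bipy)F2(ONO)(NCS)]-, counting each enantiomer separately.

6

Each bipy is bidentate and must span two cis positions.
There are 4 geometric isomers: F trans; F cis (3 arrangements, 2 chiral).
Of these, 2 lack any improper symmetry element and so occur as enantiomeric pairs, giving 4 + 2 = 6 stereoisomers in total.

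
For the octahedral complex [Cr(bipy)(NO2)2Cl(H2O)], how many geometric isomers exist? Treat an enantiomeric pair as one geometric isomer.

4

The six octahedral sites form three mutually perpendicular trans pairs.
Each bipy is bidentate and must span two cis positions.
The distinct arrangements are (4 in all): NO2 cis (3 arrangements, 2 chiral); NO2 trans.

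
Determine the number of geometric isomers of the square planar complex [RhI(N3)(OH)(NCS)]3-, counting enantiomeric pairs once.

3

There are 3 geometric isomers: (I/NCS trans, N3/OH trans); (I/OH trans, N3/NCS trans); (I/N3 trans, NCS/OH trans).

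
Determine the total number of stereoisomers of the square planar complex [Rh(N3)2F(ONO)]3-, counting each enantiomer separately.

2

In a square planar complex each vertex has one trans partner and two cis neighbours.
The distinct arrangements are (2 in all): N3 cis; N3 trans.
Each arrangement has an internal mirror plane or centre of symmetry, so none is chiral.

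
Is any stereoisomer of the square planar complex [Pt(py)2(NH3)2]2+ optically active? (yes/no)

In a square planar complex each vertex has one trans partner and two cis neighbours.
There are 2 geometric isomers: py cis; py trans.
Each arrangement has an internal mirror plane or centre of symmetry, so none is chiral.

no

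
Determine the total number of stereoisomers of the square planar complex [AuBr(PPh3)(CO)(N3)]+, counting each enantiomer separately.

A square has two trans pairs of vertices; adjacent vertices are cis.
Working through the distinct placements yields 3 geometric isomers: (Br/N3 trans, CO/PPh3 trans); (Br/PPh3 trans, CO/N3 trans); (Br/CO trans, N3/PPh3 trans).
Each arrangement has an internal mirror plane or centre of symmetry, so none is chiral.

3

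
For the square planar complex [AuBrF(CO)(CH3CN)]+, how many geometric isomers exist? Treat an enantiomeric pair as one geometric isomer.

A square has two trans pairs of vertices; adjacent vertices are cis.
Working through the distinct placements yields 3 geometric isomers: (Br/CO trans, CH3CN/F trans); (Br/F trans, CH3CN/CO trans); (Br/CH3CN trans, CO/F trans).

3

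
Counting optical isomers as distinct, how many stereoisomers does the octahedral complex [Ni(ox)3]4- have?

An octahedron has six vertices in three trans pairs; every non-trans pair is cis.
Each ox is bidentate and must span two cis positions.
Only one geometric arrangement is possible; it has no improper symmetry element, so it exists as a pair of enantiomers (2 stereoisomers).

2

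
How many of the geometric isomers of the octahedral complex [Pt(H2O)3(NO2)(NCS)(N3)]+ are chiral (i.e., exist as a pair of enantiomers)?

In an octahedral complex each vertex has one trans partner and four cis neighbours.
The distinct arrangements are (4 in all): H2O mer (3 arrangements); H2O fac (chiral).
One of these lacks any improper symmetry element and so occurs as an enantiomeric pair, giving 4 + 1 = 5 stereoisomers in total.

1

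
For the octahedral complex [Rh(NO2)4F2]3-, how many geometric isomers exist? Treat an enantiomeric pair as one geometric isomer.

Systematic placement gives 2 geometric isomers: F trans; F cis.

2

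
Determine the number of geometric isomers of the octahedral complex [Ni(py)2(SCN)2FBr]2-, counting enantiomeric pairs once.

Working through the distinct placements yields 6 geometric isomers: py trans, SCN trans; py cis, SCN cis (3 arrangements, 2 chiral); py trans, SCN cis; py cis, SCN trans.

6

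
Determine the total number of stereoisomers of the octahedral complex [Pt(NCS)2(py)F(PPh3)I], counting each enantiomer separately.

15

In an octahedral complex each vertex has one trans partner and four cis neighbours.
Exhaustive case analysis gives 9 geometric isomers.
Of these, 6 lack any improper symmetry element and so occur as enantiomeric pairs, giving 9 + 6 = 15 stereoisomers in total.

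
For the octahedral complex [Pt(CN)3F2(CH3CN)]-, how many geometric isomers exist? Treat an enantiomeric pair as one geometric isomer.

An octahedron has six vertices in three trans pairs; every non-trans pair is cis.
Systematic placement gives 3 geometric isomers: CN mer, F trans; CN fac, F cis; CN mer, F cis.

3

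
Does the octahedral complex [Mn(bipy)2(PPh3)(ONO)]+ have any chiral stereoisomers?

yes

An octahedron has six vertices in three trans pairs; every non-trans pair is cis.
Each bipy is bidentate and must span two cis positions.
There are 2 geometric isomers: PPh3 and ONO mutually trans; PPh3 and ONO mutually cis (chiral).
One of these lacks any improper symmetry element and so occurs as an enantiomeric pair, giving 2 + 1 = 3 stereoisomers in total.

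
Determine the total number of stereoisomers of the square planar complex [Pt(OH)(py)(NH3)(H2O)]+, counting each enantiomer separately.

3

In a square planar complex each vertex has one trans partner and two cis neighbours.
There are 3 geometric isomers: (H2O/OH trans, NH3/py trans); (H2O/py trans, NH3/OH trans); (H2O/NH3 trans, OH/py trans).
Each arrangement has an internal mirror plane or centre of symmetry, so none is chiral.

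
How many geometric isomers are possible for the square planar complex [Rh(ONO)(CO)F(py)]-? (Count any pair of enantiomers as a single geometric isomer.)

A square has two trans pairs of vertices; adjacent vertices are cis.
Systematic placement gives 3 geometric isomers: (CO/ONO trans, F/py trans); (CO/py trans, F/ONO trans); (CO/F trans, ONO/py trans).

3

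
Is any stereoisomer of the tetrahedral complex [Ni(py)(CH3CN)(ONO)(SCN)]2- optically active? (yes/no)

yes

Only one geometric arrangement is possible; it has no improper symmetry element, so it exists as a pair of enantiomers (2 stereoisomers).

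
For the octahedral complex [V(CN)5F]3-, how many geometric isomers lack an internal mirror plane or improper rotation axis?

0

Only one geometric arrangement is possible.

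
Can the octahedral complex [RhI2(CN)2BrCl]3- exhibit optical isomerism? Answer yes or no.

yes

In an octahedral complex each vertex has one trans partner and four cis neighbours.
Working through the distinct placements yields 6 geometric isomers: I trans, CN cis; I cis, CN cis (3 arrangements, 2 chiral); I trans, CN trans; I cis, CN trans.
Of these, 2 lack any improper symmetry element and so occur as enantiomeric pairs, giving 6 + 2 = 8 stereoisomers in total.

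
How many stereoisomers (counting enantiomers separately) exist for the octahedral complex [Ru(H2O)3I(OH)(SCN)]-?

The distinct arrangements are (4 in all): H2O mer (3 arrangements); H2O fac (chiral).
One of these lacks any improper symmetry element and so occurs as an enantiomeric pair, giving 4 + 1 = 5 stereoisomers in total.

5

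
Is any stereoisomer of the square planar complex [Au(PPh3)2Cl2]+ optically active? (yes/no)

no

In a square planar complex each vertex has one trans partner and two cis neighbours.
Systematic placement gives 2 geometric isomers: PPh3 cis; PPh3 trans.
Each arrangement has an internal mirror plane or centre of symmetry, so none is chiral.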